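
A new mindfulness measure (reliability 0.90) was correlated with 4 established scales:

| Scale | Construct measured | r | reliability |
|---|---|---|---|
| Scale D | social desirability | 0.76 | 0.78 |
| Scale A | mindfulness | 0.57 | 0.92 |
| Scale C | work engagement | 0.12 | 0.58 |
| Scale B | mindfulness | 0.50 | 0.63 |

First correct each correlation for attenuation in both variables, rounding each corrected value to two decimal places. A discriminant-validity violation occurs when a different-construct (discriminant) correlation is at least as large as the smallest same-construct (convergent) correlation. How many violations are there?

Disattenuated r (r / √(r_scale · r_new)):
  Scale D (disc): 0.76 / √(0.78·0.90) = 0.91
  Scale A (conv): 0.57 / √(0.92·0.90) = 0.63
  Scale C (disc): 0.12 / √(0.58·0.90) = 0.17
  Scale B (conv): 0.50 / √(0.63·0.90) = 0.66
Smallest convergent = 0.63. Discriminant values: 0.91, 0.17; count ≥ 0.63 → 1.

1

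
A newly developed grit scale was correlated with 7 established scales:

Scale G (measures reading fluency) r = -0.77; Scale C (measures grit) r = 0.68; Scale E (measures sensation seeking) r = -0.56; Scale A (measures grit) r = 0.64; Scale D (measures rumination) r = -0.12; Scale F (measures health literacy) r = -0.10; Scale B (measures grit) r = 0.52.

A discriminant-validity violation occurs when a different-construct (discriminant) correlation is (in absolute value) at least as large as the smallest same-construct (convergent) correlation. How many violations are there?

2

Convergent (same construct = grit): Scale C, Scale A, Scale B.
Smallest convergent = 0.52. Discriminant |r|: 0.77, 0.56, 0.12, 0.10; count ≥ 0.52 → 2.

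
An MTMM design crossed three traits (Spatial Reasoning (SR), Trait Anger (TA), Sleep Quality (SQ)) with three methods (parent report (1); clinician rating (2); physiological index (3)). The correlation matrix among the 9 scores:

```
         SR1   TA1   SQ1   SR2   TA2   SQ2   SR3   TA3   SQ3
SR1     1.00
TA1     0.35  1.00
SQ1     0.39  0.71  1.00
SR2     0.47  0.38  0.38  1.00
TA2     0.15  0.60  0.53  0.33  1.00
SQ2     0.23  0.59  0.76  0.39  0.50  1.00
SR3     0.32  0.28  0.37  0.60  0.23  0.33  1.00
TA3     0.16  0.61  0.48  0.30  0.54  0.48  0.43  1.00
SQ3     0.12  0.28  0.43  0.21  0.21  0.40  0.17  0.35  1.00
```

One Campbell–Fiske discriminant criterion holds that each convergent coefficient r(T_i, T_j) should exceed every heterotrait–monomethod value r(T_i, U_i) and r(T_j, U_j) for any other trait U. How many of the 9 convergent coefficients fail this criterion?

Each convergent coefficient versus the relevant comparison correlations:
SR (methods 1·2): 0.47 vs {0.35, 0.33, 0.39, 0.39} → pass.
SR (methods 1·3): 0.32 vs {0.35, 0.43, 0.39, 0.17} → fail.
SR (methods 2·3): 0.60 vs {0.33, 0.43, 0.39, 0.17} → pass.
TA (methods 1·2): 0.60 vs {0.35, 0.33, 0.71, 0.50} → fail.
TA (methods 1·3): 0.61 vs {0.35, 0.43, 0.71, 0.35} → fail.
TA (methods 2·3): 0.54 vs {0.33, 0.43, 0.50, 0.35} → pass.
SQ (methods 1·2): 0.76 vs {0.39, 0.39, 0.71, 0.50} → pass.
SQ (methods 1·3): 0.43 vs {0.39, 0.17, 0.71, 0.35} → fail.
SQ (methods 2·3): 0.40 vs {0.39, 0.17, 0.50, 0.35} → fail.
5 of 9 fail.

5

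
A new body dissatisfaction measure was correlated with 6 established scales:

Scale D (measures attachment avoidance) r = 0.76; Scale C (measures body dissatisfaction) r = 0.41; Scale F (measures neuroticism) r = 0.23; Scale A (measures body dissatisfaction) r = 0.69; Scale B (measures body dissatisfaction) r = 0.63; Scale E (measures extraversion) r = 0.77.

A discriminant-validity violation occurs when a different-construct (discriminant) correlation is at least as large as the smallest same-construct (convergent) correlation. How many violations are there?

Convergent (same construct = body dissatisfaction): Scale C, Scale A, Scale B.
Smallest convergent = 0.41. Discriminant values: 0.76, 0.23, 0.77; count ≥ 0.41 → 2.

2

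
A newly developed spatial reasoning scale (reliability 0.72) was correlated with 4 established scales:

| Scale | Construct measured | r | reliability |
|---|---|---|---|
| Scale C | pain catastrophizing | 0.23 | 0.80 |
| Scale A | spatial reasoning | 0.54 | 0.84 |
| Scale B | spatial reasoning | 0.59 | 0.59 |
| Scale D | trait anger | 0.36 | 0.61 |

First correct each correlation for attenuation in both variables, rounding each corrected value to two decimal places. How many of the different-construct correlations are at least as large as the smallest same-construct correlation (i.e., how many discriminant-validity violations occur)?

Disattenuated r (r / √(r_scale · r_new)):
  Scale C (disc): 0.23 / √(0.80·0.72) = 0.30
  Scale A (conv): 0.54 / √(0.84·0.72) = 0.69
  Scale B (conv): 0.59 / √(0.59·0.72) = 0.91
  Scale D (disc): 0.36 / √(0.61·0.72) = 0.54
Smallest convergent = 0.69. Discriminant values: 0.30, 0.54; count ≥ 0.69 → 0.

0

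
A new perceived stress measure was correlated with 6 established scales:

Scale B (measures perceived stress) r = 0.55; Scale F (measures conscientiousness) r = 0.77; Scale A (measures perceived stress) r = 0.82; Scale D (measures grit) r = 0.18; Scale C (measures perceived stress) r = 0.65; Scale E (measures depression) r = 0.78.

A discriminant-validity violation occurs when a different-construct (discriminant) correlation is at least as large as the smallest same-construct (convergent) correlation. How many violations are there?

2

Convergent (same construct = perceived stress): Scale B, Scale A, Scale C.
Smallest convergent = 0.55. Discriminant values: 0.77, 0.18, 0.78; count ≥ 0.55 → 2.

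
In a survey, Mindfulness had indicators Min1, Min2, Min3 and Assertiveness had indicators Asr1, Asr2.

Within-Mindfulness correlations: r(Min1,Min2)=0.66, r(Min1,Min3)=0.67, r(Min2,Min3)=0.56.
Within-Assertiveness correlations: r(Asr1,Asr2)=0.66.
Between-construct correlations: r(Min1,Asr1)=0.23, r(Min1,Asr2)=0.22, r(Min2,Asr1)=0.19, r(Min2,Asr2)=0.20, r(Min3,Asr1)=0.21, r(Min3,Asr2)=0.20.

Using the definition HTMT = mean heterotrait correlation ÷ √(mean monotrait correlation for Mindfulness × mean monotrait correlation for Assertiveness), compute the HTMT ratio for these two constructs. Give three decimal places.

Mean between = 1.25/6 = 0.2083.
Mean within-Min = 1.89/3 = 0.6300; mean within-Asr = 0.66/1 = 0.6600.
Geometric mean = √(0.6300 × 0.6600) = 0.6448.
HTMT = 0.2083 / 0.6448 = 0.323.

0.323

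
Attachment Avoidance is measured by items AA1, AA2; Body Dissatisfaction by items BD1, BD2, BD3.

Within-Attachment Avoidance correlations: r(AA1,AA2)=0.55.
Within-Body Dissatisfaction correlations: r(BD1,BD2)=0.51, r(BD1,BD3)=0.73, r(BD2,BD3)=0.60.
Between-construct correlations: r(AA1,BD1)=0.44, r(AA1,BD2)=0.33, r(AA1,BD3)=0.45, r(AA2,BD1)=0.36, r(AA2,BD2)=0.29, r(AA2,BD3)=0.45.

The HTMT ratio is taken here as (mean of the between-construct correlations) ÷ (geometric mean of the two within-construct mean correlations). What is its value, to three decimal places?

Mean between = 2.32/6 = 0.3867.
Mean within-AA = 0.55/1 = 0.5500; mean within-BD = 1.84/3 = 0.6133.
Geometric mean = √(0.5500 × 0.6133) = 0.5808.
HTMT = 0.3867 / 0.5808 = 0.666.

0.666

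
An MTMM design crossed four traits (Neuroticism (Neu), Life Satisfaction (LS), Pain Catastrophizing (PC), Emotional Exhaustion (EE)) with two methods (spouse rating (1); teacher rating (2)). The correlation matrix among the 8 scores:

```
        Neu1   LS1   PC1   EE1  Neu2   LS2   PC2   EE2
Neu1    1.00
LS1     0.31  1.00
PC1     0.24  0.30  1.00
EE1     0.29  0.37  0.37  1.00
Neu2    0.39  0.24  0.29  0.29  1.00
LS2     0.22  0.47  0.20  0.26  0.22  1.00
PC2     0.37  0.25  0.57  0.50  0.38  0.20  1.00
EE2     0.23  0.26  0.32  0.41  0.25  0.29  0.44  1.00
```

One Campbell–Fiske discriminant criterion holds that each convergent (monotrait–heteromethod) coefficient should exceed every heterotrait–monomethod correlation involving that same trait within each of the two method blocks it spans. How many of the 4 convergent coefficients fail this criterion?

Convergent coefficients and their comparison sets:
Neu (methods 1·2): 0.39 vs {0.31, 0.22, 0.24, 0.38, 0.29, 0.25} → pass.
LS (methods 1·2): 0.47 vs {0.31, 0.22, 0.30, 0.20, 0.37, 0.29} → pass.
PC (methods 1·2): 0.57 vs {0.24, 0.38, 0.30, 0.20, 0.37, 0.44} → pass.
EE (methods 1·2): 0.41 vs {0.29, 0.25, 0.37, 0.29, 0.37, 0.44} → fail.
1 of 4 fail.

1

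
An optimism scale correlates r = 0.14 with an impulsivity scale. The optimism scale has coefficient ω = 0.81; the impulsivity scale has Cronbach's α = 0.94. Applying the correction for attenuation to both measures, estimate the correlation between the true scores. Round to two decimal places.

r_true = r_obs / √(r_xx · r_yy) = 0.14 / √(0.81 × 0.94) = 0.14 / √0.7614 = 0.14 / 0.8726 ≈ 0.16.

0.16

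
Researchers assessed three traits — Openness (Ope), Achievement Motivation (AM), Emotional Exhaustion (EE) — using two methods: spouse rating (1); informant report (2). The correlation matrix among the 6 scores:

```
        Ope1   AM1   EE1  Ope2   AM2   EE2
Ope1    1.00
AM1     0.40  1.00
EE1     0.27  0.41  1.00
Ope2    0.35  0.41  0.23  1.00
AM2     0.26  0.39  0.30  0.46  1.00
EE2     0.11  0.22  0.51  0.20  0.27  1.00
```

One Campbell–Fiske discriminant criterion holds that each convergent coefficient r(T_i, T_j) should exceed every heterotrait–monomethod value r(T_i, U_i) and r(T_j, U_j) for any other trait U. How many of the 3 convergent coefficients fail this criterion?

Convergent coefficients and their comparison sets:
Ope (methods 1·2): 0.35 vs {0.40, 0.46, 0.27, 0.20} → fail.
AM (methods 1·2): 0.39 vs {0.40, 0.46, 0.41, 0.27} → fail.
EE (methods 1·2): 0.51 vs {0.27, 0.20, 0.41, 0.27} → pass.
2 of 3 fail.

2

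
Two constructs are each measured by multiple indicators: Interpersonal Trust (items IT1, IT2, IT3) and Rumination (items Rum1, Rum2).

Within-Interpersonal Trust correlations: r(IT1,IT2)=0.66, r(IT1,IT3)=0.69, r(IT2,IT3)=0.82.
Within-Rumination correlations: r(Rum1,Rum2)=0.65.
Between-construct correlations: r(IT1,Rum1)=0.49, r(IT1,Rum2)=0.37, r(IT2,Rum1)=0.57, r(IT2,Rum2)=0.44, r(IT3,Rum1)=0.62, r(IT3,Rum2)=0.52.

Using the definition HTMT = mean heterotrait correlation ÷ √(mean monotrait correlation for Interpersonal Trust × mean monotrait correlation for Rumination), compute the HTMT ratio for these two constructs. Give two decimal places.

0.73

Mean between = 3.01/6 = 0.5017.
Mean within-IT = 2.17/3 = 0.7233; mean within-Rum = 0.65/1 = 0.6500.
Geometric mean = √(0.7233 × 0.6500) = 0.6857.
HTMT = 0.5017 / 0.6857 = 0.73.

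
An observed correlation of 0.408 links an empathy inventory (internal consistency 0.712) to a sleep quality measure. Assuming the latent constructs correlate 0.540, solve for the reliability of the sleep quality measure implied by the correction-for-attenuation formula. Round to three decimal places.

r_true = r_obs / √(r_xx · r_yy) ⇒ 0.540 = 0.408 / √(0.712 · r_yy).
√(0.712 · r_yy) = 0.408 / 0.540 = 0.7556; 0.712 · r_yy = 0.5709; r_yy = 0.5709 / 0.712 ≈ 0.802.

0.802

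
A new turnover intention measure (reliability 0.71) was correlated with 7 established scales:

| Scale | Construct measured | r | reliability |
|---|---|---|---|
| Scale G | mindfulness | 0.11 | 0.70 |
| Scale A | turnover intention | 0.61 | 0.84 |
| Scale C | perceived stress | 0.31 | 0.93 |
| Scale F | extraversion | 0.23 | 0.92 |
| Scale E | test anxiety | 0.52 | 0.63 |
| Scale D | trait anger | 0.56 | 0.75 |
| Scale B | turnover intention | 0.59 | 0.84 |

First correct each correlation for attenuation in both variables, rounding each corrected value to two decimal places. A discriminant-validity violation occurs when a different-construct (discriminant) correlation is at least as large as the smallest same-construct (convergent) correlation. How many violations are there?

2

Disattenuated r (r / √(r_scale · r_new)):
  Scale G (disc): 0.11 / √(0.70·0.71) = 0.16
  Scale A (conv): 0.61 / √(0.84·0.71) = 0.79
  Scale C (disc): 0.31 / √(0.93·0.71) = 0.38
  Scale F (disc): 0.23 / √(0.92·0.71) = 0.28
  Scale E (disc): 0.52 / √(0.63·0.71) = 0.78
  Scale D (disc): 0.56 / √(0.75·0.71) = 0.77
  Scale B (conv): 0.59 / √(0.84·0.71) = 0.76
Smallest convergent = 0.76. Discriminant values: 0.16, 0.38, 0.28, 0.78, 0.77; count ≥ 0.76 → 2.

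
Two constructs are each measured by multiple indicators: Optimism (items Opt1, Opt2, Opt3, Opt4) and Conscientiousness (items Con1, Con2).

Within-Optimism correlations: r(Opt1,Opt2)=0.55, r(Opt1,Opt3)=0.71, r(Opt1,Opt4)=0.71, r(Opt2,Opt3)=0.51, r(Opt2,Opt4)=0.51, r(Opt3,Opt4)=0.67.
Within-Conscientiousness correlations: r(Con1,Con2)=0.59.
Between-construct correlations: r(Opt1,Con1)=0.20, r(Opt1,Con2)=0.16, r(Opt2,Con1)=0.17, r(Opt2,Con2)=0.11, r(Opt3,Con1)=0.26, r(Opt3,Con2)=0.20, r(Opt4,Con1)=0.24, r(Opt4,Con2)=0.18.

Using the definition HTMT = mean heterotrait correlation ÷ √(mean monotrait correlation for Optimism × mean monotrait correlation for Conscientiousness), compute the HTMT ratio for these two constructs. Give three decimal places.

0.317

Mean between = 1.52/8 = 0.1900.
Mean within-Opt = 3.66/6 = 0.6100; mean within-Con = 0.59/1 = 0.5900.
Geometric mean = √(0.6100 × 0.5900) = 0.5999.
HTMT = 0.1900 / 0.5999 = 0.317.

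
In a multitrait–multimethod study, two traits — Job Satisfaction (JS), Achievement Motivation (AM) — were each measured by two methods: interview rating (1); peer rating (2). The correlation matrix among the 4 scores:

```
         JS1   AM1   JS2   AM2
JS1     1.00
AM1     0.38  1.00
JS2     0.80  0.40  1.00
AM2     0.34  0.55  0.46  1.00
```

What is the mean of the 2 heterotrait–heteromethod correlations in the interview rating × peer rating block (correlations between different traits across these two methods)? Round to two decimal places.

HTHM values (method 1 × method 2): 0.34, 0.40; mean = 0.74/2 = 0.37.

0.37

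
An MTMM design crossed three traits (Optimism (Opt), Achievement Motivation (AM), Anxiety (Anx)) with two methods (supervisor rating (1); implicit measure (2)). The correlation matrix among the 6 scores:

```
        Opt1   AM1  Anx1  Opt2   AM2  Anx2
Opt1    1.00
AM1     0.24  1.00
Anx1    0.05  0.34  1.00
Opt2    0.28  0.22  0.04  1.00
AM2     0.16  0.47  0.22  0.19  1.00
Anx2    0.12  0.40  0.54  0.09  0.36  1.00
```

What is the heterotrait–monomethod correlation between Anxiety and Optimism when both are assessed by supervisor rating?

Different traits, same method: r(Anx1, Opt1) = 0.05.

0.05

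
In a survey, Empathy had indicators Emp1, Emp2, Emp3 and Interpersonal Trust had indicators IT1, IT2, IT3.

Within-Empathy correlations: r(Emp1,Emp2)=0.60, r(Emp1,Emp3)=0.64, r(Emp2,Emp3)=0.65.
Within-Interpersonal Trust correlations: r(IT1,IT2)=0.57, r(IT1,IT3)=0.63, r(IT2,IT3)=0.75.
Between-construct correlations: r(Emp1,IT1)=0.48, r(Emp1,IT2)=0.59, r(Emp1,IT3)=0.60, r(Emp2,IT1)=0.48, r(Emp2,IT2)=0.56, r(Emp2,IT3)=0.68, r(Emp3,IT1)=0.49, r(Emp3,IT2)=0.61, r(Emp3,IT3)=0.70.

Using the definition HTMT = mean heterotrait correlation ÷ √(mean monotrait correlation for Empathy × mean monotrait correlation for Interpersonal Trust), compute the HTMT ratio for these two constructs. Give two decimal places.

0.90

Between-construct mean = 5.19/9 = 0.5767.
Mean within-Emp = 1.89/3 = 0.6300; mean within-IT = 1.95/3 = 0.6500.
Geometric mean = √(0.6300 × 0.6500) = 0.6399.
HTMT = 0.5767 / 0.6399 = 0.90.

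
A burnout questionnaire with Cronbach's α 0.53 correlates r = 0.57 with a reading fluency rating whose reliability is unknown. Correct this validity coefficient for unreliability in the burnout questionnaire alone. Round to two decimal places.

0.78

Single correction: r_c = r_obs / √r_xx = 0.57 / √0.53 = 0.57 / 0.7280 ≈ 0.78.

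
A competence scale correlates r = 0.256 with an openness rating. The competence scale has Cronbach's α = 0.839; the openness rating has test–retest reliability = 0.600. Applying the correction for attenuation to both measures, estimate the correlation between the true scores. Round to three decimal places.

0.361

r_true = r_obs / √(r_xx · r_yy) = 0.256 / √(0.839 × 0.600) = 0.256 / √0.503400 = 0.256 / 0.7095 ≈ 0.361.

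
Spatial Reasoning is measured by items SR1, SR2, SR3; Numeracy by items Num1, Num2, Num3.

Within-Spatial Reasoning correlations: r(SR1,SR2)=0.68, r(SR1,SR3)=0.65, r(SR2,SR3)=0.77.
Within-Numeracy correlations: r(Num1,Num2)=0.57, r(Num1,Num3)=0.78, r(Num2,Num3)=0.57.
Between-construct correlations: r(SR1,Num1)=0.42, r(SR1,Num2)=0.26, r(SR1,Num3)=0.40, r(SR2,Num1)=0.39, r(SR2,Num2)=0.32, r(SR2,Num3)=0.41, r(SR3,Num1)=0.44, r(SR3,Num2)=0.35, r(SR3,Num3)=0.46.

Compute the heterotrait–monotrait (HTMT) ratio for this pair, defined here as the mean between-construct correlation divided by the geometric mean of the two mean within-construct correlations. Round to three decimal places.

Between-construct mean = 3.45/9 = 0.3833.
Mean within-SR = 2.10/3 = 0.7000; mean within-Num = 1.92/3 = 0.6400.
Geometric mean = √(0.7000 × 0.6400) = 0.6693.
HTMT = 0.3833 / 0.6693 = 0.573.

0.573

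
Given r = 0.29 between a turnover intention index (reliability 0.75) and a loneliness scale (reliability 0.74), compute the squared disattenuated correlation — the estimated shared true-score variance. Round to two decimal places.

0.15

Disattenuated r = 0.29 / √(0.75 × 0.74) = 0.29 / 0.7450 = 0.3893.
Shared true-score variance = 0.3893² = 0.1516 ≈ 0.15.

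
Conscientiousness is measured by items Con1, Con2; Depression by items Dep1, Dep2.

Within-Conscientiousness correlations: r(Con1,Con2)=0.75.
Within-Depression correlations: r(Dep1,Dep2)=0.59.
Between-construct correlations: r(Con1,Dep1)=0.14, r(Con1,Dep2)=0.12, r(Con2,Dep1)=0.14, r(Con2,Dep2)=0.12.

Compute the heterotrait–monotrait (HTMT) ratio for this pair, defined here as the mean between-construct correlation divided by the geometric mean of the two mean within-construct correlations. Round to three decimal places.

Between-construct mean = 0.52/4 = 0.1300.
Mean within-Con = 0.75/1 = 0.7500; mean within-Dep = 0.59/1 = 0.5900.
Geometric mean = √(0.7500 × 0.5900) = 0.6652.
HTMT = 0.1300 / 0.6652 = 0.195.

0.195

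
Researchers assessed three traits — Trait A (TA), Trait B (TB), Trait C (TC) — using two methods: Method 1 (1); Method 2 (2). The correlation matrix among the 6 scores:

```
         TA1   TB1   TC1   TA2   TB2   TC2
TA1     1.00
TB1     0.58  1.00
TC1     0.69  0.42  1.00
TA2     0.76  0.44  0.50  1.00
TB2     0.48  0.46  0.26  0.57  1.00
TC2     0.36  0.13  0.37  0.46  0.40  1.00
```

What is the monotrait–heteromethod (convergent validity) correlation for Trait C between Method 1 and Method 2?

0.37

Same trait (TC), different methods: r(TC1, TC2) = 0.37.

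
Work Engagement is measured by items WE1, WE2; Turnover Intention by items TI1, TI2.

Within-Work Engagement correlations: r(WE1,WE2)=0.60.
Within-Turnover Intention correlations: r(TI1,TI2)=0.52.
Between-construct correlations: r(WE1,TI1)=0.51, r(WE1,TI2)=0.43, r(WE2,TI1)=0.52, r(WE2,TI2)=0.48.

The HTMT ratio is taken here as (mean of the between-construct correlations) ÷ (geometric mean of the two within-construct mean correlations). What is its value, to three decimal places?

0.868

Mean heterotrait r = 1.94/4 = 0.4850.
Mean within-WE = 0.60/1 = 0.6000; mean within-TI = 0.52/1 = 0.5200.
Geometric mean = √(0.6000 × 0.5200) = 0.5586.
HTMT = 0.4850 / 0.5586 = 0.868.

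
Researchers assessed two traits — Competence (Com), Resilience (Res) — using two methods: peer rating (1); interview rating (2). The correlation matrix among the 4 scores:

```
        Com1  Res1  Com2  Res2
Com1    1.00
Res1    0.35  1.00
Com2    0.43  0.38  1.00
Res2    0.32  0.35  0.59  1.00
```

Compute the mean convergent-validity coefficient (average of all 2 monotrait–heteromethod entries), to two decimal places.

0.39

Convergent values: 0.43, 0.35; mean = 0.78/2 = 0.39.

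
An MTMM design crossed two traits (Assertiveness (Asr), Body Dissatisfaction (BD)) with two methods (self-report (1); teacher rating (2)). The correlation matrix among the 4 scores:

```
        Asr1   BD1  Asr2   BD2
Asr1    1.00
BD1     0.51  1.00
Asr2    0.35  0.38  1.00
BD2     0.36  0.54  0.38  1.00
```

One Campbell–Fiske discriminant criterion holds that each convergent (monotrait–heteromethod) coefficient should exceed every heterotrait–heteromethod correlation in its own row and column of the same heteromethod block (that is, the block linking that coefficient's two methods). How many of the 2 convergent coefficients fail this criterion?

1

Checking each validity diagonal entry against its comparison values:
Asr (methods 1·2): 0.35 vs {0.36, 0.38} → fail.
BD (methods 1·2): 0.54 vs {0.38, 0.36} → pass.
1 of 2 fail.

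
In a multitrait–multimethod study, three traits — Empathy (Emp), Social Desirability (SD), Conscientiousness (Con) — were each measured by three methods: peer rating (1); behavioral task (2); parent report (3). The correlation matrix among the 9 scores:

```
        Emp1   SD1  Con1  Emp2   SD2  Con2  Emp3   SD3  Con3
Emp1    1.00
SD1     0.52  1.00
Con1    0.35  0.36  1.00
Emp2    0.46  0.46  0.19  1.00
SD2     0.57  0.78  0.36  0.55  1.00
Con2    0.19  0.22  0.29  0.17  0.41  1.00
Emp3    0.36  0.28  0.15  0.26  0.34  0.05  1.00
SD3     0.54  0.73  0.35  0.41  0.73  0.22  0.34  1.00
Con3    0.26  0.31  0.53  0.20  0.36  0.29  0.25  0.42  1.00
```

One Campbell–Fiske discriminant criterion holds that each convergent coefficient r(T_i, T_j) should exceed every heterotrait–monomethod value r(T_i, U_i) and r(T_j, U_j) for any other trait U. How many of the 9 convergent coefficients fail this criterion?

Convergent coefficients and their comparison sets:
Emp (methods 1·2): 0.46 vs {0.52, 0.55, 0.35, 0.17} → fail.
Emp (methods 1·3): 0.36 vs {0.52, 0.34, 0.35, 0.25} → fail.
Emp (methods 2·3): 0.26 vs {0.55, 0.34, 0.17, 0.25} → fail.
SD (methods 1·2): 0.78 vs {0.52, 0.55, 0.36, 0.41} → pass.
SD (methods 1·3): 0.73 vs {0.52, 0.34, 0.36, 0.42} → pass.
SD (methods 2·3): 0.73 vs {0.55, 0.34, 0.41, 0.42} → pass.
Con (methods 1·2): 0.29 vs {0.35, 0.17, 0.36, 0.41} → fail.
Con (methods 1·3): 0.53 vs {0.35, 0.25, 0.36, 0.42} → pass.
Con (methods 2·3): 0.29 vs {0.17, 0.25, 0.41, 0.42} → fail.
5 of 9 fail.

5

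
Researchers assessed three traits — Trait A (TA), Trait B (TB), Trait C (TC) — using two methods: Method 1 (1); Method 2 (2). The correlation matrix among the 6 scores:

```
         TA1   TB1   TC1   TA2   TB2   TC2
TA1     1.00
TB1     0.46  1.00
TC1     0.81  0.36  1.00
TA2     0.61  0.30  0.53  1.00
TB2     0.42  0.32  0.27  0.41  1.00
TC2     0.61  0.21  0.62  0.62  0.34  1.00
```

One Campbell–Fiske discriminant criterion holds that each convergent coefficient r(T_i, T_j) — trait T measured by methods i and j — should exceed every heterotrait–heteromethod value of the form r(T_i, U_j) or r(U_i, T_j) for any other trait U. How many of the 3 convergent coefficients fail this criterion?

Checking each validity diagonal entry against its comparison values:
TA (methods 1·2): 0.61 vs {0.42, 0.30, 0.61, 0.53} → fail.
TB (methods 1·2): 0.32 vs {0.30, 0.42, 0.21, 0.27} → fail.
TC (methods 1·2): 0.62 vs {0.53, 0.61, 0.27, 0.21} → pass.
2 of 3 fail.

2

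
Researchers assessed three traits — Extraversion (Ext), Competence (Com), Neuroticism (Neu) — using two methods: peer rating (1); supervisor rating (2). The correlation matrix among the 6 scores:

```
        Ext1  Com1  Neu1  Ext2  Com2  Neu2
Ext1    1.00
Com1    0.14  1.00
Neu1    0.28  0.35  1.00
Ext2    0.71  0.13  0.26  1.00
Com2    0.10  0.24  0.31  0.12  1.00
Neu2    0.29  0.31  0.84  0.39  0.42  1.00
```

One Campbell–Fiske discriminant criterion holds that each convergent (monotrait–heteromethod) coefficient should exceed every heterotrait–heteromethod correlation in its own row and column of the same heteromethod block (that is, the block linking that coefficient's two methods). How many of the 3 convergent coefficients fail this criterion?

1

Each convergent coefficient versus the relevant comparison correlations:
Ext (methods 1·2): 0.71 vs {0.10, 0.13, 0.29, 0.26} → pass.
Com (methods 1·2): 0.24 vs {0.13, 0.10, 0.31, 0.31} → fail.
Neu (methods 1·2): 0.84 vs {0.26, 0.29, 0.31, 0.31} → pass.
1 of 3 fail.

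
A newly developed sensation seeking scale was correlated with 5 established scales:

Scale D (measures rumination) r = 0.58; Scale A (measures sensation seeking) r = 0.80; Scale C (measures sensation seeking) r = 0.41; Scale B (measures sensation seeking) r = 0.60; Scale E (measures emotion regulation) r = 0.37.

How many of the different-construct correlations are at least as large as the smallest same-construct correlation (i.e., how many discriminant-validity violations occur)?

1

Convergent (same construct = sensation seeking): Scale A, Scale C, Scale B.
Smallest convergent = 0.41. Discriminant values: 0.58, 0.37; count ≥ 0.41 → 1.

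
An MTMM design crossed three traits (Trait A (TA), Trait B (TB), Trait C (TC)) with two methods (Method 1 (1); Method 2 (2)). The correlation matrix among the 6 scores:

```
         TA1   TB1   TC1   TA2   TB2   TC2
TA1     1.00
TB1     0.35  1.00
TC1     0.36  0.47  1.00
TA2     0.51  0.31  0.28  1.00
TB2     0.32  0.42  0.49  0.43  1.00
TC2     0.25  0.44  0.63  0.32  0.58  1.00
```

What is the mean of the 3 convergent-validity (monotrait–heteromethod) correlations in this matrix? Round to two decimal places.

Convergent values: 0.51, 0.42, 0.63; mean = 1.56/3 = 0.52.

0.52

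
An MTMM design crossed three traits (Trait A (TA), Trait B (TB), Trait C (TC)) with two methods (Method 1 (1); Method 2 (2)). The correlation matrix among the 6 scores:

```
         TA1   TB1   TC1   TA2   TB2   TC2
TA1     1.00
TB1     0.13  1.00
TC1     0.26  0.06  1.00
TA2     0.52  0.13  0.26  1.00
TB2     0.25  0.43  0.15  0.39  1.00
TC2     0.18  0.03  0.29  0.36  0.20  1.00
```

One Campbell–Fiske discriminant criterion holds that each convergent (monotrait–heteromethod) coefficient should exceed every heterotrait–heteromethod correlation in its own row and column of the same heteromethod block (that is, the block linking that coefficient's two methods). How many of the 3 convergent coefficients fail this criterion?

0

Each convergent coefficient versus the relevant comparison correlations:
TA (methods 1·2): 0.52 vs {0.25, 0.13, 0.18, 0.26} → pass.
TB (methods 1·2): 0.43 vs {0.13, 0.25, 0.03, 0.15} → pass.
TC (methods 1·2): 0.29 vs {0.26, 0.18, 0.15, 0.03} → pass.
0 of 3 fail.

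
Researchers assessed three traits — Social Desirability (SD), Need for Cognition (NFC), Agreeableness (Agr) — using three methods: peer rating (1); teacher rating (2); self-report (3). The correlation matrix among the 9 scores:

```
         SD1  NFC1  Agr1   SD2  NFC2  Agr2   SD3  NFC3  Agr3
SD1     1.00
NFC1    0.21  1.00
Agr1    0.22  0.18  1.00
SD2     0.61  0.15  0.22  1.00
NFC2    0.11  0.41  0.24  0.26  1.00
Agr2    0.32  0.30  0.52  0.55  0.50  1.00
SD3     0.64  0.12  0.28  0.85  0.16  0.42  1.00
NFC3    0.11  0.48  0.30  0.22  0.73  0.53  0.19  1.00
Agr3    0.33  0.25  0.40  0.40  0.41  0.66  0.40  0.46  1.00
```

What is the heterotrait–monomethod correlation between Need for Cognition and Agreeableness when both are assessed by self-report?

0.46

Different traits, same method: r(NFC3, Agr3) = 0.46.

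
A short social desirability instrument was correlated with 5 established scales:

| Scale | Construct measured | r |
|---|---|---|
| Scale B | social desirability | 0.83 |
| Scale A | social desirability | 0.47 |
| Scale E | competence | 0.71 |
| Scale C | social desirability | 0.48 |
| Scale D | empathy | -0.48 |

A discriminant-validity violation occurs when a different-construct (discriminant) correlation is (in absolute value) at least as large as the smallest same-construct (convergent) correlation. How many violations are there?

2

Convergent (same construct = social desirability): Scale B, Scale A, Scale C.
Smallest convergent = 0.47. Discriminant |r|: 0.71, 0.48; count ≥ 0.47 → 2.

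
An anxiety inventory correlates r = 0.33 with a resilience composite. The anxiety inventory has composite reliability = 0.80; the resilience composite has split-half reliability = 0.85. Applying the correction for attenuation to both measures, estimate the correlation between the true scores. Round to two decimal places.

0.40

r_true = r_obs / √(r_xx · r_yy) = 0.33 / √(0.80 × 0.85) = 0.33 / √0.6800 = 0.33 / 0.8246 ≈ 0.40.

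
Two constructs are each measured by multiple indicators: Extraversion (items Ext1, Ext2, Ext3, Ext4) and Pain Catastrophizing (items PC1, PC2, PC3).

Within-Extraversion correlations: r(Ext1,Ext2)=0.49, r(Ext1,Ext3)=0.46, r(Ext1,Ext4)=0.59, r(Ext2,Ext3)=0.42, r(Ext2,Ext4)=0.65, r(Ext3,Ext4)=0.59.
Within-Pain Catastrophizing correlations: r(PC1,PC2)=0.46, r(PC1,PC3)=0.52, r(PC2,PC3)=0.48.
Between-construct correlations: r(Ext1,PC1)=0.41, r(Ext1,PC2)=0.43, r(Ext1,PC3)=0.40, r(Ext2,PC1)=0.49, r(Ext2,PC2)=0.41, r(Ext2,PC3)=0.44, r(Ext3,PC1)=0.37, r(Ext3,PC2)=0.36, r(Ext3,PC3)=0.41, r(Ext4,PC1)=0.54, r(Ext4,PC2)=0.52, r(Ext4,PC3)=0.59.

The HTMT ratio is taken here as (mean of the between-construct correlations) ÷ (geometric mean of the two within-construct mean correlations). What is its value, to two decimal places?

0.88

Mean between = 5.37/12 = 0.4475.
Mean within-Ext = 3.20/6 = 0.5333; mean within-PC = 1.46/3 = 0.4867.
Geometric mean = √(0.5333 × 0.4867) = 0.5095.
HTMT = 0.4475 / 0.5095 = 0.88.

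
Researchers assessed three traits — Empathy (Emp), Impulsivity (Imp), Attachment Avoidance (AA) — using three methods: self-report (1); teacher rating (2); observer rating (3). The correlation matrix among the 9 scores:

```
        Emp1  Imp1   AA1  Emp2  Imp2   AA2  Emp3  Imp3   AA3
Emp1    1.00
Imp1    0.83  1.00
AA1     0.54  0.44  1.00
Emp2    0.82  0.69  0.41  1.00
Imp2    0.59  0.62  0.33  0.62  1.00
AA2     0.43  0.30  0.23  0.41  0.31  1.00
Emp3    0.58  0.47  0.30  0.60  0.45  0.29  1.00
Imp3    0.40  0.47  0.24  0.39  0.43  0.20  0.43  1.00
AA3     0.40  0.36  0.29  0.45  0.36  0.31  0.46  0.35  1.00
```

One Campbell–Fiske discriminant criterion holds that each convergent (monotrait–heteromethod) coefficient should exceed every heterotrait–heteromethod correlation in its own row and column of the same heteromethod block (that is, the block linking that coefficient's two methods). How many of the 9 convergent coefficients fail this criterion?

Convergent coefficients and their comparison sets:
Emp (methods 1·2): 0.82 vs {0.59, 0.69, 0.43, 0.41} → pass.
Emp (methods 1·3): 0.58 vs {0.40, 0.47, 0.40, 0.30} → pass.
Emp (methods 2·3): 0.60 vs {0.39, 0.45, 0.45, 0.29} → pass.
Imp (methods 1·2): 0.62 vs {0.69, 0.59, 0.30, 0.33} → fail.
Imp (methods 1·3): 0.47 vs {0.47, 0.40, 0.36, 0.24} → fail.
Imp (methods 2·3): 0.43 vs {0.45, 0.39, 0.36, 0.20} → fail.
AA (methods 1·2): 0.23 vs {0.41, 0.43, 0.33, 0.30} → fail.
AA (methods 1·3): 0.29 vs {0.30, 0.40, 0.24, 0.36} → fail.
AA (methods 2·3): 0.31 vs {0.29, 0.45, 0.20, 0.36} → fail.
6 of 9 fail.

6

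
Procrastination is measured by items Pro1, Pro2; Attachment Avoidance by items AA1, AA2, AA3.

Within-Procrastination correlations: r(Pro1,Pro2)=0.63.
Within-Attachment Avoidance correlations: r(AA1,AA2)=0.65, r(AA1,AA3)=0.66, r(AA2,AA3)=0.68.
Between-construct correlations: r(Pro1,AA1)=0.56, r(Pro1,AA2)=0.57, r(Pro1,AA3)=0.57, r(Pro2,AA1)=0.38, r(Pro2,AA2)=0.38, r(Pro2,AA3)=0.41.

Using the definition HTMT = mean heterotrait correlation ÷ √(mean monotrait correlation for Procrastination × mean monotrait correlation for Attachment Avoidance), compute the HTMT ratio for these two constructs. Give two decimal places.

Mean between = 2.87/6 = 0.4783.
Mean within-Pro = 0.63/1 = 0.6300; mean within-AA = 1.99/3 = 0.6633.
Geometric mean = √(0.6300 × 0.6633) = 0.6464.
HTMT = 0.4783 / 0.6464 = 0.74.

0.74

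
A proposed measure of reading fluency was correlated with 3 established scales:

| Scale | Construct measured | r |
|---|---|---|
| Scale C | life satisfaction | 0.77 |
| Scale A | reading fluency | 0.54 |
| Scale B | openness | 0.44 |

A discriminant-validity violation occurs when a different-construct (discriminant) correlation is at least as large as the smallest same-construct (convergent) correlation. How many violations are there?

Convergent (same construct = reading fluency): Scale A.
Smallest convergent = 0.54. Discriminant values: 0.77, 0.44; count ≥ 0.54 → 1.

1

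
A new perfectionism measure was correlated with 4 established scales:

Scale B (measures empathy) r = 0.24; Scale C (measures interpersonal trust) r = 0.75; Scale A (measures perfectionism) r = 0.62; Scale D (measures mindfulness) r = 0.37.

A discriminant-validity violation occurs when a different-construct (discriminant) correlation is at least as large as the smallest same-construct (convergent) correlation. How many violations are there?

Convergent (same construct = perfectionism): Scale A.
Smallest convergent = 0.62. Discriminant values: 0.24, 0.75, 0.37; count ≥ 0.62 → 1.

1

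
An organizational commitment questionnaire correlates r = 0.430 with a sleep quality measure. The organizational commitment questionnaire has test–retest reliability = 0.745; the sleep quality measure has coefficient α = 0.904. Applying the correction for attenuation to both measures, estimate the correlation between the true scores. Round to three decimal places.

r_true = r_obs / √(r_xx · r_yy) = 0.430 / √(0.745 × 0.904) = 0.430 / √0.673480 = 0.430 / 0.8207 ≈ 0.524.

0.524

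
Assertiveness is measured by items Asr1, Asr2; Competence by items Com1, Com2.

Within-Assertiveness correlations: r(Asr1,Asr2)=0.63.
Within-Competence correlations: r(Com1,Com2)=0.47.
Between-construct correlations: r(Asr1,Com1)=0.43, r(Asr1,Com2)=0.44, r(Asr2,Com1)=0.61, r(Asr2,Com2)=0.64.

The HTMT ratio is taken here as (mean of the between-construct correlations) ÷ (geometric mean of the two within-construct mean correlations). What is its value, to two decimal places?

Mean between = 2.12/4 = 0.5300.
Mean within-Asr = 0.63/1 = 0.6300; mean within-Com = 0.47/1 = 0.4700.
Geometric mean = √(0.6300 × 0.4700) = 0.5442.
HTMT = 0.5300 / 0.5442 = 0.97.

0.97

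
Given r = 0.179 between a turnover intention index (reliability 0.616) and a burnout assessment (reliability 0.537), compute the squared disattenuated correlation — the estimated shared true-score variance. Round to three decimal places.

Disattenuated r = 0.179 / √(0.616 × 0.537) = 0.179 / 0.5751 = 0.3113.
Shared true-score variance = 0.3113² = 0.0969 ≈ 0.097.

0.097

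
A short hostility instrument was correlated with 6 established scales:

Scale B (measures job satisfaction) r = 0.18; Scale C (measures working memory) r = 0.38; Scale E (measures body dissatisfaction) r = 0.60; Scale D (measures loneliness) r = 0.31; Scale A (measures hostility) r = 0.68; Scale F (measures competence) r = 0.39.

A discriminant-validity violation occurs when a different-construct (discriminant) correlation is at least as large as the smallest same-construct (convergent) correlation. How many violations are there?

0

Convergent (same construct = hostility): Scale A.
Smallest convergent = 0.68. Discriminant values: 0.18, 0.38, 0.60, 0.31, 0.39; count ≥ 0.68 → 0.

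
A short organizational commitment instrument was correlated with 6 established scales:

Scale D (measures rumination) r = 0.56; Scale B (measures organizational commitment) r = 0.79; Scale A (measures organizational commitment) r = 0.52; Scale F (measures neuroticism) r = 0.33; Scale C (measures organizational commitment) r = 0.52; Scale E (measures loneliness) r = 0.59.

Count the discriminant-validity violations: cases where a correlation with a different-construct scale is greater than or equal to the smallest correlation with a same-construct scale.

2

Convergent (same construct = organizational commitment): Scale B, Scale A, Scale C.
Smallest convergent = 0.52. Discriminant values: 0.56, 0.33, 0.59; count ≥ 0.52 → 2.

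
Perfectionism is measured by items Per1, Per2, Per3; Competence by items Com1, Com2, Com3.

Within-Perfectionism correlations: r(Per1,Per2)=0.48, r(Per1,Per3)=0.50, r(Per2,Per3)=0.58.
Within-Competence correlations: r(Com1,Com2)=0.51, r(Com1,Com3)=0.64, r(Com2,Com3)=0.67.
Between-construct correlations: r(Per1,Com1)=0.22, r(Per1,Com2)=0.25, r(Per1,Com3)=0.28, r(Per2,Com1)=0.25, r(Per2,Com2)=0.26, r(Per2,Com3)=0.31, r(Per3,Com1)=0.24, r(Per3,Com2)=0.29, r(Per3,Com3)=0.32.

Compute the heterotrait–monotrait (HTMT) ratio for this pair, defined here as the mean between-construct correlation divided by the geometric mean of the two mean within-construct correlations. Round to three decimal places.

0.479

Between-construct mean = 2.42/9 = 0.2689.
Mean within-Per = 1.56/3 = 0.5200; mean within-Com = 1.82/3 = 0.6067.
Geometric mean = √(0.5200 × 0.6067) = 0.5617.
HTMT = 0.2689 / 0.5617 = 0.479.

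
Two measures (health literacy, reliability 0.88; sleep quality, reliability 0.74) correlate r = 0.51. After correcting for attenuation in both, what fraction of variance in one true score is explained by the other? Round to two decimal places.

0.40

Disattenuated r = 0.51 / √(0.88 × 0.74) = 0.51 / 0.8070 = 0.6320.
Shared true-score variance = 0.6320² = 0.3994 ≈ 0.40.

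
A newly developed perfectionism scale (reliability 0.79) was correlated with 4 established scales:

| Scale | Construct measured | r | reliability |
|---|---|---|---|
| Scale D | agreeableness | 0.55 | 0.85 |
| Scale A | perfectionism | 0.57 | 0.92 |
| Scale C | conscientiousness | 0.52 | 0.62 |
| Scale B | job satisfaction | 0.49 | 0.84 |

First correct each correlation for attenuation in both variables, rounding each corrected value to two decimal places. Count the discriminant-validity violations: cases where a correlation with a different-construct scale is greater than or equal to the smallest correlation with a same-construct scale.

2

Disattenuated r (r / √(r_scale · r_new)):
  Scale D (disc): 0.55 / √(0.85·0.79) = 0.67
  Scale A (conv): 0.57 / √(0.92·0.79) = 0.67
  Scale C (disc): 0.52 / √(0.62·0.79) = 0.74
  Scale B (disc): 0.49 / √(0.84·0.79) = 0.60
Smallest convergent = 0.67. Discriminant values: 0.67, 0.74, 0.60; count ≥ 0.67 → 2.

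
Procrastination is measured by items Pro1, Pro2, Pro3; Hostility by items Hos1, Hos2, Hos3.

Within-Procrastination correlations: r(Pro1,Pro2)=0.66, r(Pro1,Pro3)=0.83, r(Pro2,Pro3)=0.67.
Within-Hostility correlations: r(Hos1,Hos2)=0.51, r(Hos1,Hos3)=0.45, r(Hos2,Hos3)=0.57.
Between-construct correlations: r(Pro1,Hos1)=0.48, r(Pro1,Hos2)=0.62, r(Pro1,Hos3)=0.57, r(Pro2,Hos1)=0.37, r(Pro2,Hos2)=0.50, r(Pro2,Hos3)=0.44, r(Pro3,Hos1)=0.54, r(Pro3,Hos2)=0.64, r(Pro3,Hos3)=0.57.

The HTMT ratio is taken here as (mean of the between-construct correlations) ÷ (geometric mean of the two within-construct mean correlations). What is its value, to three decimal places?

Between-construct mean = 4.73/9 = 0.5256.
Mean within-Pro = 2.16/3 = 0.7200; mean within-Hos = 1.53/3 = 0.5100.
Geometric mean = √(0.7200 × 0.5100) = 0.6060.
HTMT = 0.5256 / 0.6060 = 0.867.

0.867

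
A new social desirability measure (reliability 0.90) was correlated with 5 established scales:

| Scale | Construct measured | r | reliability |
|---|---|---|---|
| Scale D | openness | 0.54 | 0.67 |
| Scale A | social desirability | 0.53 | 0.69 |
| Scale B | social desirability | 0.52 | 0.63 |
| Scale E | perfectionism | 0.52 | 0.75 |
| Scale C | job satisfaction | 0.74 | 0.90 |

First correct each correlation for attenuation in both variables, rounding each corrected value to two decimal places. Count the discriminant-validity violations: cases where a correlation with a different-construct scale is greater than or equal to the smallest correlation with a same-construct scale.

Disattenuated r (r / √(r_scale · r_new)):
  Scale D (disc): 0.54 / √(0.67·0.90) = 0.70
  Scale A (conv): 0.53 / √(0.69·0.90) = 0.67
  Scale B (conv): 0.52 / √(0.63·0.90) = 0.69
  Scale E (disc): 0.52 / √(0.75·0.90) = 0.63
  Scale C (disc): 0.74 / √(0.90·0.90) = 0.82
Smallest convergent = 0.67. Discriminant values: 0.70, 0.63, 0.82; count ≥ 0.67 → 2.

2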